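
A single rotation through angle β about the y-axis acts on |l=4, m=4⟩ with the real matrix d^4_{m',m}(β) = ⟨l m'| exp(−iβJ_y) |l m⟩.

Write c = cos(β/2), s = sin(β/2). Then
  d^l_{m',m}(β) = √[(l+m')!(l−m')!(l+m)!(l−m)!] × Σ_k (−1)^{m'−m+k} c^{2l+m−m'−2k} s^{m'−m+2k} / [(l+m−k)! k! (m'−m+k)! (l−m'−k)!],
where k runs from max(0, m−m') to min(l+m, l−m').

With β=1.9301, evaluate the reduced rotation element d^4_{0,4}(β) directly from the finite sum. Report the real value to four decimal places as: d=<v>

d=0.4016

d^4_{0,4}(β=1.9301) via Wigner's sum:
With c≡cos(β/2)=0.569376 and s≡sin(β/2)=0.822077, N=[24·24·40320·1]^{1/2}=4819.161753
Admissible k: 4..4 (factorial args all ≥0)
  k=4: (−1)^0·4819.1618/(576)·0.5694^4·0.8221^4 = +0.401602
d^4_{0,4}(1.9301) = +0.401602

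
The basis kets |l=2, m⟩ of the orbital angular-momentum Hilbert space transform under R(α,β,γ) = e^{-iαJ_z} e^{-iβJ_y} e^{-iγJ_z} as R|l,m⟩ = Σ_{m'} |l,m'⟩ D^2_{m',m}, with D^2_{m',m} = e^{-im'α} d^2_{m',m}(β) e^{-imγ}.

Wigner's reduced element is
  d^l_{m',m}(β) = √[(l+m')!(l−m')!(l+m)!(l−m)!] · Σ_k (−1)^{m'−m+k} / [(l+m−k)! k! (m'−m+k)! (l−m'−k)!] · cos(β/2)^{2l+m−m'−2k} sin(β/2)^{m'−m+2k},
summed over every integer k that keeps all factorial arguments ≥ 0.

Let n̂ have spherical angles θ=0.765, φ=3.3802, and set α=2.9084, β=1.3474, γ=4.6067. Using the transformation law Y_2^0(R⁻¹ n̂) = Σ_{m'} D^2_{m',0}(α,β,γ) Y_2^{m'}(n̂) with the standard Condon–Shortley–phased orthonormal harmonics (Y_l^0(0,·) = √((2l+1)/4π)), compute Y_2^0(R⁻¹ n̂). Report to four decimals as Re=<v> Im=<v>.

Re=0.2331 Im=0.0000

Need the full column D^2_{m',0} for m'=−2..2 at α=2.9084, β=1.3474, γ=4.6067.
cos(β/2)=0.781519, sin(β/2)=0.623882
d^2_{-2,0}: single k=2 term ⇒ +0.582316;  D = +0.520125-0.261845i
d^2_{-1,0}: k∈[1..2] ⇒ +0.729451 -0.464860 = +0.264591;  D = -0.257429+0.061143i
d^2_{0,0}: k∈[0..2] ⇒ +0.373042 -0.950919 +0.151499 = -0.426378;  D = -0.426378+0.000000i
d^2_{1,0}: k∈[0..1] ⇒ -0.729451 +0.464860 = -0.264591;  D = +0.257429+0.061143i
d^2_{2,0}: single k=0 term ⇒ +0.582316;  D = +0.520125+0.261845i
Y_2^{m'}(θ=0.765,φ=3.3802) and Σ D·Y over m':
  (+0.5201-0.2618i)·(+0.1646-0.0851i)  (-0.2574+0.0611i)·(-0.3750+0.0912i)  (-0.4264+0.0000i)·(+0.1770+0.0000i)  (+0.2574+0.0611i)·(+0.3750+0.0912i)  (+0.5201+0.2618i)·(+0.1646+0.0851i)
Y_2^0(R⁻¹ n̂) = +0.233086+0.000000i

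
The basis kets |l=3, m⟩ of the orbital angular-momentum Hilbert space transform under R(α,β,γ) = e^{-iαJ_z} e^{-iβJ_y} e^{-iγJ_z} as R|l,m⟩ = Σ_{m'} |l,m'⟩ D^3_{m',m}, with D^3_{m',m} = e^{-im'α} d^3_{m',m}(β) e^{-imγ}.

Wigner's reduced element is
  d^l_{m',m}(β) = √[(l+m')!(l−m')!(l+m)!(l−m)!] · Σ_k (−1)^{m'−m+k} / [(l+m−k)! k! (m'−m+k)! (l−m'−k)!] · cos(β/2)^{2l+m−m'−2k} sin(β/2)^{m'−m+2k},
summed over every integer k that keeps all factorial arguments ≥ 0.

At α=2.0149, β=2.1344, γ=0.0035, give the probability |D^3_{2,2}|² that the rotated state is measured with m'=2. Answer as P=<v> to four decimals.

P=0.0382

Split into d^3_{2,2}(β=2.1344) × two z-phases.
Half-angle: c=0.482579, s=0.875853. N=√(120·1·120·1)=120.000000
k∈{0,1} keeps every argument non-negative
  k=0: (−1)^0·120.0000/(120)·0.4826^6·0.8759^0 = +0.012630
  k=1: (−1)^1·120.0000/(24)·0.4826^4·0.8759^2 = -0.208020
d^3_{2,2}(2.1344) = +0.012630 -0.208020 = -0.195389
|D^3_{2,2}|² = |d^3_{2,2}(β)|² = (-0.195389)² = 0.038177 (the z-rotation phases have unit modulus)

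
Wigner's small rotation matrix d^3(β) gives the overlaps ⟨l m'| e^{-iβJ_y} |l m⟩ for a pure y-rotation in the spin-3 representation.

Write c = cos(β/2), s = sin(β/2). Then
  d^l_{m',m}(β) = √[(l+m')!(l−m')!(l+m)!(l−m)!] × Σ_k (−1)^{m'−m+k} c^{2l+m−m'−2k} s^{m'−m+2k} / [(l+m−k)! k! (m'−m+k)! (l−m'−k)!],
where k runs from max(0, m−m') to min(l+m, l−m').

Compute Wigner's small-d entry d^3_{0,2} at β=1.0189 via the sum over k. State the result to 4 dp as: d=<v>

d^3_{0,2}(β=1.0189) via Wigner's sum:
With c≡cos(β/2)=0.873013 and s≡sin(β/2)=0.487697, N=[6·6·120·1]^{1/2}=65.726707
k∈{2,3} keeps every argument non-negative
  k=2: (−1)^0·65.7267/(12)·0.8730^4·0.4877^2 = +0.756735
  k=3: (−1)^1·65.7267/(12)·0.8730^2·0.4877^4 = -0.236158
d^3_{0,2}(1.0189) = +0.756735 -0.236158 = +0.520577

d=0.5206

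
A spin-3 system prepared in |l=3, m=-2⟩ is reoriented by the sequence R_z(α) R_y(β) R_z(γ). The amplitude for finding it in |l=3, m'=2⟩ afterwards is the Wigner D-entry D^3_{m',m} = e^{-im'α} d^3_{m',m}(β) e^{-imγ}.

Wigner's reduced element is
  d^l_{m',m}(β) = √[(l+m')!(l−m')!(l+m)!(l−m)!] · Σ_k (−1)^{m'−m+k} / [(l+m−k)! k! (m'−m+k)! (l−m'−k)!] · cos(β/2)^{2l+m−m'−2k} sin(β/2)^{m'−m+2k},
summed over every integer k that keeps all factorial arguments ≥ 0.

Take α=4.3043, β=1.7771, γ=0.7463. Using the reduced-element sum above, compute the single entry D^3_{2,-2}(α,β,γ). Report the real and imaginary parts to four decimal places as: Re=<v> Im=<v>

Re=0.3383 Im=-0.3720

First d^3_{2,-2}(β=1.7771), then the phase factors e^{-i(2)α} and e^{-i(-2)γ}:
With c≡cos(β/2)=0.630538 and s≡sin(β/2)=0.776158, N=[120·1·1·120]^{1/2}=120.000000
k: max(0,(-2)−(2))=0 … min(3+(-2),3−(2))=1
  k=0: (−1)^4·120.0000/(24)·0.6305^2·0.7762^4 = +0.721429
  k=1: (−1)^5·120.0000/(120)·0.6305^0·0.7762^6 = -0.218626
d^3_{2,-2}(1.7771) = +0.721429 -0.218626 = +0.502803
Phases: e^{-i·(2)·4.3043}=-0.685011-0.728533i, e^{-i·(-2)·0.7463}=+0.078117+0.996944i ⇒ D=+0.338284-0.371988i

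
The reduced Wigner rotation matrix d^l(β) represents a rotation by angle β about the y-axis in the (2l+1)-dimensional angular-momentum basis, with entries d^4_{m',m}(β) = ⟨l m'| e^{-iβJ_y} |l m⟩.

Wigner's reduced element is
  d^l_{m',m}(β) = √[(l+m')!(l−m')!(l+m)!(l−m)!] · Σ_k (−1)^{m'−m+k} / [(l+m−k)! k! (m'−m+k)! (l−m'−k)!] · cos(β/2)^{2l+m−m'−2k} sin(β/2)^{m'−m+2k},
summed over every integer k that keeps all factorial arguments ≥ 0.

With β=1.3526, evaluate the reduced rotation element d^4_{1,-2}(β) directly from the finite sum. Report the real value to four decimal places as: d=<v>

d=-0.1584

d^4_{1,-2}(β=1.3526) via Wigner's sum:
c=cos(1.3526/2)=0.779894, s=sin(1.3526/2)=0.625912; N=√[120·6·2·720]=1018.233765
Admissible k: 0..2 (factorial args all ≥0)
  k=0: (−1)^3·1018.2338/(72)·0.7799^5·0.6259^3 = -1.000534
  k=1: (−1)^4·1018.2338/(48)·0.7799^3·0.6259^5 = +0.966670
  k=2: (−1)^5·1018.2338/(240)·0.7799^1·0.6259^7 = -0.124527
d^4_{1,-2}(1.3526) = -1.000534 +0.966670 -0.124527 = -0.158391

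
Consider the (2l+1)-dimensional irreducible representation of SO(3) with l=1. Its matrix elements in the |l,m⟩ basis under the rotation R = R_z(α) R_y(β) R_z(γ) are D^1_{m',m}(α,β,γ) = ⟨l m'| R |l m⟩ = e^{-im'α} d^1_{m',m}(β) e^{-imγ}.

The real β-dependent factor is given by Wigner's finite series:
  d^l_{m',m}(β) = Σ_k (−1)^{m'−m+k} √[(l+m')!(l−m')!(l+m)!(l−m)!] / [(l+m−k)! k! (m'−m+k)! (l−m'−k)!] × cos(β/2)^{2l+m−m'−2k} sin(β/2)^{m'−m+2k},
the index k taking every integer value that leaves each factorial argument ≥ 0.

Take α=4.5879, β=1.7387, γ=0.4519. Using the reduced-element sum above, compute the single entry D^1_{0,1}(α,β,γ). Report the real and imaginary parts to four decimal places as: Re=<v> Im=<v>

D^1_{0,1}(4.5879,1.7387,0.4519) = e^{-i·0·4.5879}·d^1_{0,1}(1.7387)·e^{-i·1·0.4519}. Compute d first:
With c≡cos(β/2)=0.645323 and s≡sin(β/2)=0.763910, N=[1·1·2·1]^{1/2}=1.414214
k: max(0,(1)−(0))=1 … min(1+(1),1−(0))=1
  k=1: (−1)^0·1.4142/(1)·0.6453^1·0.7639^1 = +0.697163
d^1_{0,1}(1.7387) = +0.697163
D = (+1.000000+0.000000i)·(+0.697163)·(+0.899619-0.436676i) = +0.627181-0.304434i

Re=0.6272 Im=-0.3044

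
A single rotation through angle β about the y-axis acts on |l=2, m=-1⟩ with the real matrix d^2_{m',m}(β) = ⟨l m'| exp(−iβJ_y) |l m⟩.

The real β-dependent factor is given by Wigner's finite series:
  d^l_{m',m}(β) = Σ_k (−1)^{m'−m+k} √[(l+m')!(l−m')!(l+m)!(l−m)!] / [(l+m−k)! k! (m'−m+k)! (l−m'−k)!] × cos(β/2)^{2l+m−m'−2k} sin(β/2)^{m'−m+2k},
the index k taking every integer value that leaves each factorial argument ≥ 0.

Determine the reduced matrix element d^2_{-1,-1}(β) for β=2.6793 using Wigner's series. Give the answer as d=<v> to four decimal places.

d^2_{-1,-1}(β=2.6793) via Wigner's sum:
c=cos(2.6793/2)=0.229094, s=sin(2.6793/2)=0.973404; N=√[1·6·1·6]=6.000000
k∈{0,1} keeps every argument non-negative
  k=0: (−1)^0·6.0000/(6)·0.2291^4·0.9734^0 = +0.002755
  k=1: (−1)^1·6.0000/(2)·0.2291^2·0.9734^2 = -0.149188
d^2_{-1,-1}(2.6793) = +0.002755 -0.149188 = -0.146433

d=-0.1464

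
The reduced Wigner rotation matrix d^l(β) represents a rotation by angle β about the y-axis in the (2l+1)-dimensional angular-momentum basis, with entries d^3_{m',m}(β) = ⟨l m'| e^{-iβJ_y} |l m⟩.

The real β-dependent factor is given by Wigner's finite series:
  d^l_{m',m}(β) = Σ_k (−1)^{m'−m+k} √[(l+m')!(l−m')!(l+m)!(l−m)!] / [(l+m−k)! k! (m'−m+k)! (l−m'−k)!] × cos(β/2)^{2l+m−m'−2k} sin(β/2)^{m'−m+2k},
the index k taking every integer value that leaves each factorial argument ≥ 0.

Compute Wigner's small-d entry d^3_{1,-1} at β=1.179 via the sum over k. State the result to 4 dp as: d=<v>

d=0.3868

d^3_{1,-1}(β=1.179) via Wigner's sum:
c=cos(1.179/2)=0.831219, s=sin(1.179/2)=0.555945; N=√[24·2·2·24]=48.000000
k∈{0,1,2} keeps every argument non-negative
  k=0: (−1)^2·48.0000/(8)·0.8312^4·0.5559^2 = +0.885273
  k=1: (−1)^3·48.0000/(6)·0.8312^2·0.5559^4 = -0.528019
  k=2: (−1)^4·48.0000/(48)·0.8312^0·0.5559^6 = +0.029525
d^3_{1,-1}(1.179) = +0.885273 -0.528019 +0.029525 = +0.386779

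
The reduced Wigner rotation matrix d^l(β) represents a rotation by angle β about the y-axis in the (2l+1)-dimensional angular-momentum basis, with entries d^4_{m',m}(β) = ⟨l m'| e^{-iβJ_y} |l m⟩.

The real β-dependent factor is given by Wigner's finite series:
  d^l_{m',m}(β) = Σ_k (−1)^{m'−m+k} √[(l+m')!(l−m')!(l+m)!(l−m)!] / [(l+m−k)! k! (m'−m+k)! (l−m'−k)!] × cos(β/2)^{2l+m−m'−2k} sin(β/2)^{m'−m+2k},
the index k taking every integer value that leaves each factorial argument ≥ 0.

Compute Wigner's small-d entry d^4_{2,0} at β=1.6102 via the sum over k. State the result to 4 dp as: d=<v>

d^4_{2,0}(β=1.6102) via Wigner's sum:
With c≡cos(β/2)=0.693039 and s≡sin(β/2)=0.720900, N=[720·2·24·24]^{1/2}=910.735966
k: max(0,(0)−(2))=0 … min(4+(0),4−(2))=2
  k=0: (−1)^2·910.7360/(96)·0.6930^6·0.7209^2 = +0.546283
  k=1: (−1)^3·910.7360/(36)·0.6930^4·0.7209^4 = -1.576235
  k=2: (−1)^4·910.7360/(96)·0.6930^2·0.7209^6 = +0.639568
d^4_{2,0}(1.6102) = +0.546283 -1.576235 +0.639568 = -0.390384

d=-0.3904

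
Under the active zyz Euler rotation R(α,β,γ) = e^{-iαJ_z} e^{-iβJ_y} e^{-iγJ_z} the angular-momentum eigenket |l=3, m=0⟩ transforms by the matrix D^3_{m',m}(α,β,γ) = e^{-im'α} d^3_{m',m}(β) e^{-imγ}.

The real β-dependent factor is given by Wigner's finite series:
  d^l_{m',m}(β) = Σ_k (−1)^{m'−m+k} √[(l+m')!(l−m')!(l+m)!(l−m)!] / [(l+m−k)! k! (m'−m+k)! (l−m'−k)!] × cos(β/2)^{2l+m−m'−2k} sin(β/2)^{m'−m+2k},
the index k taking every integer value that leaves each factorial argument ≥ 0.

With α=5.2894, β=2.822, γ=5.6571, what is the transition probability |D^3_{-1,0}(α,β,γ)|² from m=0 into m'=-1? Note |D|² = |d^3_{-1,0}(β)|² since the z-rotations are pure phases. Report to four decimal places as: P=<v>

Split into d^3_{-1,0}(β=2.822) × two z-phases.
c=cos(2.822/2)=0.159117, s=sin(2.822/2)=0.987260; N=√[2·24·6·6]=41.569219
k: max(0,(0)−(-1))=1 … min(3+(0),3−(-1))=3
  k=1: (−1)^0·41.5692/(12)·0.1591^5·0.9873^1 = +0.000349
  k=2: (−1)^1·41.5692/(4)·0.1591^3·0.9873^3 = -0.040286
  k=3: (−1)^2·41.5692/(12)·0.1591^1·0.9873^5 = +0.516969
d^3_{-1,0}(2.822) = +0.000349 -0.040286 +0.516969 = +0.477032
|D^3_{-1,0}|² = |d^3_{-1,0}(β)|² = (+0.477032)² = 0.227559 (the z-rotation phases have unit modulus)

P=0.2276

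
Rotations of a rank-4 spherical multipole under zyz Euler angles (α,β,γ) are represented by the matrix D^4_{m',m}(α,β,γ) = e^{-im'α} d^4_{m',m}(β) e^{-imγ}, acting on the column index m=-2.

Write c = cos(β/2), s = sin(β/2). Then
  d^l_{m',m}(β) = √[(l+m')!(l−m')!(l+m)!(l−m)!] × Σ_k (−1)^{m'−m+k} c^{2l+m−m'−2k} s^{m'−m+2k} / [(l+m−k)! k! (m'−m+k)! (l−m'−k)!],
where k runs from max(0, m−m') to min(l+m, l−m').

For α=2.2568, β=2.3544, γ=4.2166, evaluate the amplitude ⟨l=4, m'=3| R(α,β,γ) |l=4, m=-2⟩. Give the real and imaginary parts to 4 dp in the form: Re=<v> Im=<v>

Re=-0.0365 Im=0.3952

Split into d^4_{3,-2}(β=2.3544) × two z-phases.
Half-angle: c=0.383512, s=0.923536. N=√(5040·1·2·720)=2693.993318
Admissible k: 0..1 (factorial args all ≥0)
  k=0: (−1)^5·2693.9933/(240)·0.3835^3·0.9235^5 = -0.425394
  k=1: (−1)^6·2693.9933/(720)·0.3835^1·0.9235^7 = +0.822279
d^4_{3,-2}(2.3544) = -0.425394 +0.822279 = +0.396885
D = (+0.883640-0.468166i)·(+0.396885)·(-0.547370+0.836891i) = -0.036463+0.395207i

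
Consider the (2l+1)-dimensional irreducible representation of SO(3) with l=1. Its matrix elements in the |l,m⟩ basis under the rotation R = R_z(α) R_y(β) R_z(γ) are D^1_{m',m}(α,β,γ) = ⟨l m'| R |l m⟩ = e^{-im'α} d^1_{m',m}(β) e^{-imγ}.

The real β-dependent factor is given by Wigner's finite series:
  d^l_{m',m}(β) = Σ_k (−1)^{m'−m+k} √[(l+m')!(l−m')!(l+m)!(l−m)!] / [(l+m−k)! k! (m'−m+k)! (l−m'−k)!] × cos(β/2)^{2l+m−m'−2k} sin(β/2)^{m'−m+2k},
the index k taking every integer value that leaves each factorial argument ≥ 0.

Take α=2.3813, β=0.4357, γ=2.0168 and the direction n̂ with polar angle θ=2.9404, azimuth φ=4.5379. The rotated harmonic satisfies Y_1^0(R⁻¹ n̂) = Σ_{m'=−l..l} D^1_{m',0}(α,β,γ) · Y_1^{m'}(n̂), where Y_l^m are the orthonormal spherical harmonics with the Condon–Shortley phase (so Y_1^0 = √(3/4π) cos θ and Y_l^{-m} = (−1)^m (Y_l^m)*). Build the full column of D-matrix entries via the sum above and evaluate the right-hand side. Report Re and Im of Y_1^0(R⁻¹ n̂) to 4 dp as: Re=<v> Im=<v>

Need the full column D^1_{m',0} for m'=−1..1 at α=2.3813, β=0.4357, γ=2.0168.
cos(β/2)=0.976364, sin(β/2)=0.216131
d^1_{-1,0}: single k=1 term ⇒ +0.298431;  D = -0.216253+0.205659i
d^1_{0,0}: k∈[0..1] ⇒ +0.953287 -0.046713 = +0.906575;  D = +0.906575+0.000000i
d^1_{1,0}: single k=0 term ⇒ -0.298431;  D = +0.216253+0.205659i
Y_1^{m'}(θ=2.9404,φ=4.5379) and Σ D·Y over m':
  (-0.2163+0.2057i)·(-0.0120+0.0680i)  (+0.9066+0.0000i)·(-0.4787+0.0000i)  (+0.2163+0.2057i)·(+0.0120+0.0680i)
Y_1^0(R⁻¹ n̂) = -0.456803+0.000000i

Re=-0.4568 Im=0.0000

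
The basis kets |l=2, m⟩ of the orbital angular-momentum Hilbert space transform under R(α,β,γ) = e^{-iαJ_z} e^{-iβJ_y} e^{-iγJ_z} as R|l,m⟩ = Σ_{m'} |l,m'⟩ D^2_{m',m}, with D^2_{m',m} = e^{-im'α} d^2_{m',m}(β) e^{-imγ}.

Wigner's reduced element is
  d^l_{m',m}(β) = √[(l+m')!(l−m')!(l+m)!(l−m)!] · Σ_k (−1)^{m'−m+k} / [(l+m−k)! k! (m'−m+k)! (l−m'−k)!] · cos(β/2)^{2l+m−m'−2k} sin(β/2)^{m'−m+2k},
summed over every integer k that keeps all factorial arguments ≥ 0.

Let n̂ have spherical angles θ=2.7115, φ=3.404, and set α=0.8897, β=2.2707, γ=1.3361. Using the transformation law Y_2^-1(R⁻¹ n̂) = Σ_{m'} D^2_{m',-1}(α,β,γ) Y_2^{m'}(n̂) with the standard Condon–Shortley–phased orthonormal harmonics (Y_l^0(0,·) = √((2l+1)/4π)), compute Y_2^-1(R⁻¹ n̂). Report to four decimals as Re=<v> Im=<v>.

Re=0.1138 Im=0.2100

Need the full column D^2_{m',-1} for m'=−2..2 at α=0.8897, β=2.2707, γ=1.3361.
cos(β/2)=0.421815, sin(β/2)=0.906682
d^2_{-2,-1}: single k=1 term ⇒ +0.136098;  D = -0.136052+0.003551i
d^2_{-1,-1}: k∈[0..1] ⇒ +0.031658 -0.438809 = -0.407150;  D = +0.248021-0.322889i
d^2_{0,-1}: k∈[0..1] ⇒ -0.166685 +0.770127 = +0.603442;  D = +0.140329+0.586899i
d^2_{1,-1}: k∈[0..1] ⇒ +0.438809 -0.675802 = -0.236994;  D = -0.213770-0.102315i
d^2_{2,-1}: single k=0 term ⇒ -0.628806;  D = -0.568027+0.269709i
Y_2^{m'}(θ=2.7115,φ=3.404) and Σ D·Y over m':
  (-0.1361+0.0036i)·(+0.0581-0.0336i)  (+0.2480-0.3229i)·(+0.2828-0.0759i)  (+0.1403+0.5869i)·(+0.4663+0.0000i)  (-0.2138-0.1023i)·(-0.2828-0.0759i)  (-0.5680+0.2697i)·(+0.0581+0.0336i)
Y_2^-1(R⁻¹ n̂) = +0.113841+0.210040i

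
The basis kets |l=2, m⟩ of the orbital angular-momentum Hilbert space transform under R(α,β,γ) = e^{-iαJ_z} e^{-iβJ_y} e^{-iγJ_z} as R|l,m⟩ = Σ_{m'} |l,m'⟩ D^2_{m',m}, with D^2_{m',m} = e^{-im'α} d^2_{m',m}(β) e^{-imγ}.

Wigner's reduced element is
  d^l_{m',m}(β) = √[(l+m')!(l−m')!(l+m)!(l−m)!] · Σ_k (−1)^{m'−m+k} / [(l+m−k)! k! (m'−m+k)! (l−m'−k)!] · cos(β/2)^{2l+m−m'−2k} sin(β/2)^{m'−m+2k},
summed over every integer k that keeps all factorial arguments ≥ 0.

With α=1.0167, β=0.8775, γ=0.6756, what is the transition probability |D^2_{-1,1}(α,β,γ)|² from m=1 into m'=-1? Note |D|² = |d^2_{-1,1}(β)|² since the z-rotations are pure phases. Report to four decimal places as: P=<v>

Split into d^2_{-1,1}(β=0.8775) × two z-phases.
With c≡cos(β/2)=0.905283 and s≡sin(β/2)=0.424808, N=[1·6·6·1]^{1/2}=6.000000
Admissible k: 2..3 (factorial args all ≥0)
  k=2: (−1)^0·6.0000/(2)·0.9053^2·0.4248^2 = +0.443686
  k=3: (−1)^1·6.0000/(6)·0.9053^0·0.4248^4 = -0.032567
d^2_{-1,1}(0.8775) = +0.443686 -0.032567 = +0.411120
|D^2_{-1,1}|² = |d^2_{-1,1}(β)|² = (+0.411120)² = 0.169020 (the z-rotation phases have unit modulus)

P=0.1690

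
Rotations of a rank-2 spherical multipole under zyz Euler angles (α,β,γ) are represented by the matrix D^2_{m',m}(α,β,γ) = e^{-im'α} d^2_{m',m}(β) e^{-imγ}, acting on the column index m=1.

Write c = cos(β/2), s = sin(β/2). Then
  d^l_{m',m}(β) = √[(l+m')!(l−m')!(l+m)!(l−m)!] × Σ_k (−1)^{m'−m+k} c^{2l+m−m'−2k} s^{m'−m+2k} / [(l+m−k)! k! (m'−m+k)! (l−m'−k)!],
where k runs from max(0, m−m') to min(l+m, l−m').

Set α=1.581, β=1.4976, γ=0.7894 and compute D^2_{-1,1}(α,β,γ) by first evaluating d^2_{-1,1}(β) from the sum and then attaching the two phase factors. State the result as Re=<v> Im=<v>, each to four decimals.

Re=0.3733 Im=0.3779

First d^2_{-1,1}(β=1.4976), then the phase factors e^{-i(-1)α} and e^{-i(1)γ}:
With c≡cos(β/2)=0.732506 and s≡sin(β/2)=0.680760, N=[1·6·6·1]^{1/2}=6.000000
k: max(0,(1)−(-1))=2 … min(2+(1),2−(-1))=3
  k=2: (−1)^0·6.0000/(2)·0.7325^2·0.6808^2 = +0.745989
  k=3: (−1)^1·6.0000/(6)·0.7325^0·0.6808^4 = -0.214772
d^2_{-1,1}(1.4976) = +0.745989 -0.214772 = +0.531217
Attach z-rotation phases: D = e^{-i(-1)(1.581)}·(+0.531217)·e^{-i(1)(0.7894)} = +0.373291+0.377950i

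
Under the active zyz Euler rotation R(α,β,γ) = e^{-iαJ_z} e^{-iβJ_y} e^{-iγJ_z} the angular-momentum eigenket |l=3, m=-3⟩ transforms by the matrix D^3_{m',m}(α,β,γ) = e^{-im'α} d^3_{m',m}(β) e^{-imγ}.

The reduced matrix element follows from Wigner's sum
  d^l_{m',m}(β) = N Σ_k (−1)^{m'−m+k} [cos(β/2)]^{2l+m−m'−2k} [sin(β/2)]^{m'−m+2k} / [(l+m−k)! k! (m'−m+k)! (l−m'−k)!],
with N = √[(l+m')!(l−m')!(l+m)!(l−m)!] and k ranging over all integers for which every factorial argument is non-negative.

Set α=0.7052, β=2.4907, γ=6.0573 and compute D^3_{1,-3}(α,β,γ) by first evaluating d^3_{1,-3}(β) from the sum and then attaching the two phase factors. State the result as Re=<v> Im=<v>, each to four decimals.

D^3_{1,-3}(0.7052,2.4907,6.0573) = e^{-i·1·0.7052}·d^3_{1,-3}(2.4907)·e^{-i·-3·6.0573}. Compute d first:
Half-angle: c=0.319732, s=0.947508. N=√(24·2·1·720)=185.903201
Admissible k: 0..0 (factorial args all ≥0)
  k=0: (−1)^4·185.9032/(48)·0.3197^2·0.9475^4 = +0.319116
d^3_{1,-3}(2.4907) = +0.319116
D = (+0.761482-0.648186i)·(+0.319116)·(+0.779045-0.626969i) = +0.059622-0.313497i

Re=0.0596 Im=-0.3135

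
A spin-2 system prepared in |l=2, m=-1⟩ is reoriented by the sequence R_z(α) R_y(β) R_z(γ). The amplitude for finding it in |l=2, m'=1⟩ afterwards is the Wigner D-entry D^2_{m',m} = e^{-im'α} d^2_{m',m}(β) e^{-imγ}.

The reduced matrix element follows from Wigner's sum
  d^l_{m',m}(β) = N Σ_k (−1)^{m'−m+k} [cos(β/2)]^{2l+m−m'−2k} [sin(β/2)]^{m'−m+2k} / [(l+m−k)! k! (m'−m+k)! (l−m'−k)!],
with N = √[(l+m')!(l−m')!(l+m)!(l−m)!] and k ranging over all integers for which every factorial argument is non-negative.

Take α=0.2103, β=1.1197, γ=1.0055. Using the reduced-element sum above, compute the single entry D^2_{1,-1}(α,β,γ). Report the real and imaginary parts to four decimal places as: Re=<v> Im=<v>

First d^2_{1,-1}(β=1.1197), then the phase factors e^{-i(1)α} and e^{-i(-1)γ}:
c=cos(1.1197/2)=0.847335, s=sin(1.1197/2)=0.531059; N=√[6·1·1·6]=6.000000
Admissible k: 0..1 (factorial args all ≥0)
  k=0: (−1)^2·6.0000/(2)·0.8473^2·0.5311^2 = +0.607459
  k=1: (−1)^3·6.0000/(6)·0.8473^0·0.5311^4 = -0.079537
d^2_{1,-1}(1.1197) = +0.607459 -0.079537 = +0.527922
Phases: e^{-i·(1)·0.2103}=+0.977968-0.208753i, e^{-i·(-1)·1.0055}=+0.535666+0.844430i ⇒ D=+0.369620+0.376938i

Re=0.3696 Im=0.3769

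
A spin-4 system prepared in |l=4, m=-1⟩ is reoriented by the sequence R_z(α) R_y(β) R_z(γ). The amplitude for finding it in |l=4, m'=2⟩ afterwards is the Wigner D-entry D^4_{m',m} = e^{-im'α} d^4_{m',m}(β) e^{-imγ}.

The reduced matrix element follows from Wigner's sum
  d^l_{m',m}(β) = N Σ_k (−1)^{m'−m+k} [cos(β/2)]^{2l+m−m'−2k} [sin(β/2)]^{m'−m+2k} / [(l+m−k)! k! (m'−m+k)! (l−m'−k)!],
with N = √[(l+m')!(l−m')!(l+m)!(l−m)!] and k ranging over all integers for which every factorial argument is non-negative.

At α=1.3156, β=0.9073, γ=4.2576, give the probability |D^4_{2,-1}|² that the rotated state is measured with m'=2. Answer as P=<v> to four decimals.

D^4_{2,-1}(1.3156,0.9073,4.2576) = e^{-i·2·1.3156}·d^4_{2,-1}(0.9073)·e^{-i·-1·4.2576}. Compute d first:
With c≡cos(β/2)=0.898853 and s≡sin(β/2)=0.438249, N=[720·2·6·120]^{1/2}=1018.233765
Admissible k: 0..2 (factorial args all ≥0)
  k=0: (−1)^3·1018.2338/(72)·0.8989^5·0.4382^3 = -0.698430
  k=1: (−1)^4·1018.2338/(48)·0.8989^3·0.4382^5 = +0.249046
  k=2: (−1)^5·1018.2338/(240)·0.8989^1·0.4382^7 = -0.011841
d^4_{2,-1}(0.9073) = -0.698430 +0.249046 -0.011841 = -0.461225
|D^4_{2,-1}|² = |d^4_{2,-1}(β)|² = (-0.461225)² = 0.212729 (the z-rotation phases have unit modulus)

P=0.2127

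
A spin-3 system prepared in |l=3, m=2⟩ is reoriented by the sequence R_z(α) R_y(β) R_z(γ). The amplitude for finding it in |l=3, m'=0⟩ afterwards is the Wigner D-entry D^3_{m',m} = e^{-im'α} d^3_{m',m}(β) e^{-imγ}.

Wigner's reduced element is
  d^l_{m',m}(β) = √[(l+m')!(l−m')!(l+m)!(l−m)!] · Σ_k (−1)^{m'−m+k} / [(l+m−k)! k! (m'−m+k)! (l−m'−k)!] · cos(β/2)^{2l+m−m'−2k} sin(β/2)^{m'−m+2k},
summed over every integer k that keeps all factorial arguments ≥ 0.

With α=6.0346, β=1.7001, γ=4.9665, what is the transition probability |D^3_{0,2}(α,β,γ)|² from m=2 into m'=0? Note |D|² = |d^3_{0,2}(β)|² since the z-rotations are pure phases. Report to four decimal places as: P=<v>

P=0.0301

First d^3_{0,2}(β=1.7001), then the phase factors e^{-i(0)α} and e^{-i(2)γ}:
c=cos(1.7001/2)=0.659946, s=sin(1.7001/2)=0.751313; N=√[6·6·120·1]=65.726707
The bounds max(0,m−m')=2 and min(l+m,l−m')=3 give 2 terms
  k=2: (−1)^0·65.7267/(12)·0.6599^4·0.7513^2 = +0.586456
  k=3: (−1)^1·65.7267/(12)·0.6599^2·0.7513^4 = -0.760084
d^3_{0,2}(1.7001) = +0.586456 -0.760084 = -0.173628
|D^3_{0,2}|² = |d^3_{0,2}(β)|² = (-0.173628)² = 0.030147 (the z-rotation phases have unit modulus)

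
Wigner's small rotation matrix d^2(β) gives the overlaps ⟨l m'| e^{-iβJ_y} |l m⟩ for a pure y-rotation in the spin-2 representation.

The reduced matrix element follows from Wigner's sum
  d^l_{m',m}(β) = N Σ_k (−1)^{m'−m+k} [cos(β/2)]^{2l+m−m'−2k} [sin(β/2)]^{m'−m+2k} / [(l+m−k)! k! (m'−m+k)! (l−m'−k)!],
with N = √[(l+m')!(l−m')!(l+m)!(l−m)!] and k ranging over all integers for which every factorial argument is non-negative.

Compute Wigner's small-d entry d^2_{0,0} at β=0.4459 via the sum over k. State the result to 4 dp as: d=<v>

d=0.7210

d^2_{0,0}(β=0.4459) via Wigner's sum:
With c≡cos(β/2)=0.975249 and s≡sin(β/2)=0.221108, N=[2·2·2·2]^{1/2}=4.000000
Admissible k: 0..2 (factorial args all ≥0)
  k=0: (−1)^0·4.0000/(4)·0.9752^4·0.2211^0 = +0.904613
  k=1: (−1)^1·4.0000/(1)·0.9752^2·0.2211^2 = -0.185994
  k=2: (−1)^2·4.0000/(4)·0.9752^0·0.2211^4 = +0.002390
d^2_{0,0}(0.4459) = +0.904613 -0.185994 +0.002390 = +0.721009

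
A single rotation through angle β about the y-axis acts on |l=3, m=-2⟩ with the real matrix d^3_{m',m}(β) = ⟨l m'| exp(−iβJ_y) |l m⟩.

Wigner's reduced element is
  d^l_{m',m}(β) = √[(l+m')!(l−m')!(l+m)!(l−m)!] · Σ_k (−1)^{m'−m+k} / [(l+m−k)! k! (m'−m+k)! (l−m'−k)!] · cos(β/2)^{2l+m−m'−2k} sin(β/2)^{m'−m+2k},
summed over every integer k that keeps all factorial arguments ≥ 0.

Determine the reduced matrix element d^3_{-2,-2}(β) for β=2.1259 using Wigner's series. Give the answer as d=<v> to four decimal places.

d^3_{-2,-2}(β=2.1259) via Wigner's sum:
With c≡cos(β/2)=0.486297 and s≡sin(β/2)=0.873794, N=[1·120·1·120]^{1/2}=120.000000
k∈{0,1} keeps every argument non-negative
  k=0: (−1)^0·120.0000/(120)·0.4863^6·0.8738^0 = +0.013225
  k=1: (−1)^1·120.0000/(24)·0.4863^4·0.8738^2 = -0.213497
d^3_{-2,-2}(2.1259) = +0.013225 -0.213497 = -0.200272

d=-0.2003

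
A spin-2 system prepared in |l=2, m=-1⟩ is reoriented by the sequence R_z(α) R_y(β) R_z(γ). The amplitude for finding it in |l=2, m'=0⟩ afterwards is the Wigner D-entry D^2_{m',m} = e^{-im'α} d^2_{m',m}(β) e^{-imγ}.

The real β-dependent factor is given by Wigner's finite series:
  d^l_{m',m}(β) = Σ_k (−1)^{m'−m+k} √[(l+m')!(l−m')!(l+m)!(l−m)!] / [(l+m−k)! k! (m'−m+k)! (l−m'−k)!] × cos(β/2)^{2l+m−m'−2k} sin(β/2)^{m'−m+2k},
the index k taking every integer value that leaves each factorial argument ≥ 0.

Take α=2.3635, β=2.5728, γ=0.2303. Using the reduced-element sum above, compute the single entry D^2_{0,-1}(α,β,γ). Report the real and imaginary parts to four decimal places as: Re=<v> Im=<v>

Re=0.5411 Im=0.1269

Split into d^2_{0,-1}(β=2.5728) × two z-phases.
c=cos(2.5728/2)=0.280578, s=sin(2.5728/2)=0.959831; N=√[2·2·1·6]=4.898979
k∈{0,1} keeps every argument non-negative
  k=0: (−1)^1·4.8990/(2)·0.2806^3·0.9598^1 = -0.051932
  k=1: (−1)^2·4.8990/(2)·0.2806^1·0.9598^3 = +0.607735
d^2_{0,-1}(2.5728) = -0.051932 +0.607735 = +0.555803
D = (+1.000000+0.000000i)·(+0.555803)·(+0.973598+0.228270i) = +0.541129+0.126873i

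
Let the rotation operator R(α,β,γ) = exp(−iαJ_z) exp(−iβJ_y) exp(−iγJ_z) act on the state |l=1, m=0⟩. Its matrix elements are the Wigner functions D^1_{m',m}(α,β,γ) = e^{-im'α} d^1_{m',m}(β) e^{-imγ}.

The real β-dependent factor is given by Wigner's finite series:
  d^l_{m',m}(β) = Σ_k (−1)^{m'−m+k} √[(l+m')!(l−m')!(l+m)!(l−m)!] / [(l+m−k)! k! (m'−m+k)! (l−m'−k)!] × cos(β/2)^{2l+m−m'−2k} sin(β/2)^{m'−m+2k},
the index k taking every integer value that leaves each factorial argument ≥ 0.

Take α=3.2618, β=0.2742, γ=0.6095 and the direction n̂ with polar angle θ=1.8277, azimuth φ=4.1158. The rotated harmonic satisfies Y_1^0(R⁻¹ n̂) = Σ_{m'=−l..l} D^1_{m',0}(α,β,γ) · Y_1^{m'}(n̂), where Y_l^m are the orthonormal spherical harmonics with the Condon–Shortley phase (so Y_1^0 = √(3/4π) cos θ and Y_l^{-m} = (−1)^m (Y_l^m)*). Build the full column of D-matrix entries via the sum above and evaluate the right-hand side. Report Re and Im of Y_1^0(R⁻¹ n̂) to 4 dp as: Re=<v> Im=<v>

Re=-0.0354 Im=0.0000

Need the full column D^1_{m',0} for m'=−1..1 at α=3.2618, β=0.2742, γ=0.6095.
cos(β/2)=0.990617, sin(β/2)=0.136671
d^1_{-1,0}: single k=1 term ⇒ +0.191468;  D = -0.190087-0.022960i
d^1_{0,0}: k∈[0..1] ⇒ +0.981321 -0.018679 = +0.962642;  D = +0.962642+0.000000i
d^1_{1,0}: single k=0 term ⇒ -0.191468;  D = +0.190087-0.022960i
Y_1^{m'}(θ=1.8277,φ=4.1158) and Σ D·Y over m':
  (-0.1901-0.0230i)·(-0.1877+0.2764i)  (+0.9626+0.0000i)·(-0.1241+0.0000i)  (+0.1901-0.0230i)·(+0.1877+0.2764i)
Y_1^0(R⁻¹ n̂) = -0.035443+0.000000i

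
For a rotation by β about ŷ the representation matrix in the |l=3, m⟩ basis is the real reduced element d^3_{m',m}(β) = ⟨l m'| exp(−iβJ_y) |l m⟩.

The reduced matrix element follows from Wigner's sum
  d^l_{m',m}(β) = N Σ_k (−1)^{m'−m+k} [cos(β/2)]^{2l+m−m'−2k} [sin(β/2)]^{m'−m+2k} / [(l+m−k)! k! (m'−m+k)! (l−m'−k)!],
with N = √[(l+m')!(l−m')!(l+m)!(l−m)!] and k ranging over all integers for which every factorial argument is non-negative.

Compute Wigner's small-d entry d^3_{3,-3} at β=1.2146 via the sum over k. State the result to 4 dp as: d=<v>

d^3_{3,-3}(β=1.2146) via Wigner's sum:
With c≡cos(β/2)=0.821192 and s≡sin(β/2)=0.570652, N=[720·1·1·720]^{1/2}=720.000000
k∈{0} keeps every argument non-negative
  k=0: (−1)^6·720.0000/(720)·0.8212^0·0.5707^6 = +0.034533
d^3_{3,-3}(1.2146) = +0.034533

d=0.0345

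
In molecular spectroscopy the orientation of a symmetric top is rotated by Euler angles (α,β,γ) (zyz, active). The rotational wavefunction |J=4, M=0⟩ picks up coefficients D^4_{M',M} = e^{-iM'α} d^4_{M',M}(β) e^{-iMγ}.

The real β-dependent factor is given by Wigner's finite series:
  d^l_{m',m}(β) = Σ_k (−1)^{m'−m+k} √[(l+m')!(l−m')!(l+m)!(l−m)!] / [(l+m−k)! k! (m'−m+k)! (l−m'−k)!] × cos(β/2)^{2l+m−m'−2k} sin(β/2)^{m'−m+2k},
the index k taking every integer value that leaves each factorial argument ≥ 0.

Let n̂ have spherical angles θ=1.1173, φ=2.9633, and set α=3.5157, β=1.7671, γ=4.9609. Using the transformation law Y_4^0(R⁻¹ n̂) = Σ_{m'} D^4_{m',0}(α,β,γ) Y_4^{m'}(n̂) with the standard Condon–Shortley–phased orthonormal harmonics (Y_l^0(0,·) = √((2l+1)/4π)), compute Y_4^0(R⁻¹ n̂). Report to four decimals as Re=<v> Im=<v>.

Need the full column D^4_{m',0} for m'=−4..4 at α=3.5157, β=1.7671, γ=4.9609.
cos(β/2)=0.634411, sin(β/2)=0.772996
d^4_{-4,0}: single k=4 term ⇒ +0.483883;  D = +0.035952+0.482546i
d^4_{-3,0}: k∈[3..4] ⇒ +0.561629 -0.833800 = -0.272172;  D = +0.118011+0.245257i
d^4_{-2,0}: k∈[2..4] ⇒ +0.369573 -1.463126 +0.814565 = -0.278988;  D = -0.204471-0.189804i
d^4_{-1,0}: k∈[1..4] ⇒ +0.142984 -1.273654 +1.890882 -0.467871 = +0.292341;  D = -0.272121-0.106834i
d^4_{0,0}: k∈[0..4] ⇒ +0.026240 -0.623302 +2.082064 -1.373803 +0.127473 = +0.238672;  D = +0.238672+0.000000i
d^4_{1,0}: k∈[0..3] ⇒ -0.142984 +1.273654 -1.890882 +0.467871 = -0.292341;  D = +0.272121-0.106834i
d^4_{2,0}: k∈[0..2] ⇒ +0.369573 -1.463126 +0.814565 = -0.278988;  D = -0.204471+0.189804i
d^4_{3,0}: k∈[0..1] ⇒ -0.561629 +0.833800 = +0.272172;  D = -0.118011+0.245257i
d^4_{4,0}: single k=0 term ⇒ +0.483883;  D = +0.035952-0.482546i
Y_4^{m'}(θ=1.1173,φ=2.9633) and Σ D·Y over m':
  (+0.0360+0.4825i)·(+0.2185+0.1890i)  (+0.1180+0.2453i)·(-0.3427-0.2030i)  (-0.2045-0.1898i)·(+0.0870+0.0324i)  (-0.2721-0.1068i)·(+0.3037+0.0547i)  (+0.2387+0.0000i)·(-0.1554+0.0000i)  (+0.2721-0.1068i)·(-0.3037+0.0547i)  (-0.2045+0.1898i)·(+0.0870-0.0324i)  (-0.1180+0.2453i)·(+0.3427-0.2030i)  (+0.0360-0.4825i)·(+0.2185-0.1890i)
Y_4^0(R⁻¹ n̂) = -0.361993+0.000000i

Re=-0.3620 Im=0.0000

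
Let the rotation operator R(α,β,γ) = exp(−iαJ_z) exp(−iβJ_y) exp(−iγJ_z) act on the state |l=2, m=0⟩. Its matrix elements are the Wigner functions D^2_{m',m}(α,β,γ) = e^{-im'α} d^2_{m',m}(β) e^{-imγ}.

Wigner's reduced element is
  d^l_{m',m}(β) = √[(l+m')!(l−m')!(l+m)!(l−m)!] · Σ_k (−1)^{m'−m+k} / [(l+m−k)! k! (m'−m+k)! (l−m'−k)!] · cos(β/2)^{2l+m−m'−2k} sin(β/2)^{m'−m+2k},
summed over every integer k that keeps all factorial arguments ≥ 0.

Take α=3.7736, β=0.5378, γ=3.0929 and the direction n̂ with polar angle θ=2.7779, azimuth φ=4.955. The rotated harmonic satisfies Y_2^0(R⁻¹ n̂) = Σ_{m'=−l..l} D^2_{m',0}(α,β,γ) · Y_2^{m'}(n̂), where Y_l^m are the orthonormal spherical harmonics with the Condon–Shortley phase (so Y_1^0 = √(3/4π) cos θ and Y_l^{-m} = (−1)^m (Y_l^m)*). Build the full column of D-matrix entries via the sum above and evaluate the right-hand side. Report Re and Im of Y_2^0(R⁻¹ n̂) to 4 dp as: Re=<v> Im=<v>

Re=0.1936 Im=0.0000

Need the full column D^2_{m',0} for m'=−2..2 at α=3.7736, β=0.5378, γ=3.0929.
cos(β/2)=0.964064, sin(β/2)=0.265671
d^2_{-2,0}: single k=2 term ⇒ +0.160685;  D = +0.048526+0.153183i
d^2_{-1,0}: k∈[1..2] ⇒ +0.583092 -0.044281 = +0.538811;  D = -0.434736-0.318311i
d^2_{0,0}: k∈[0..2] ⇒ +0.863819 -0.262398 +0.004982 = +0.606403;  D = +0.606403+0.000000i
d^2_{1,0}: k∈[0..1] ⇒ -0.583092 +0.044281 = -0.538811;  D = +0.434736-0.318311i
d^2_{2,0}: single k=0 term ⇒ +0.160685;  D = +0.048526-0.153183i
Y_2^{m'}(θ=2.7779,φ=4.955) and Σ D·Y over m':
  (+0.0485+0.1532i)·(-0.0432+0.0228i)  (-0.4347-0.3183i)·(-0.0617-0.2493i)  (+0.6064+0.0000i)·(+0.5111+0.0000i)  (+0.4347-0.3183i)·(+0.0617-0.2493i)  (+0.0485-0.1532i)·(-0.0432-0.0228i)
Y_2^0(R⁻¹ n̂) = +0.193650+0.000000i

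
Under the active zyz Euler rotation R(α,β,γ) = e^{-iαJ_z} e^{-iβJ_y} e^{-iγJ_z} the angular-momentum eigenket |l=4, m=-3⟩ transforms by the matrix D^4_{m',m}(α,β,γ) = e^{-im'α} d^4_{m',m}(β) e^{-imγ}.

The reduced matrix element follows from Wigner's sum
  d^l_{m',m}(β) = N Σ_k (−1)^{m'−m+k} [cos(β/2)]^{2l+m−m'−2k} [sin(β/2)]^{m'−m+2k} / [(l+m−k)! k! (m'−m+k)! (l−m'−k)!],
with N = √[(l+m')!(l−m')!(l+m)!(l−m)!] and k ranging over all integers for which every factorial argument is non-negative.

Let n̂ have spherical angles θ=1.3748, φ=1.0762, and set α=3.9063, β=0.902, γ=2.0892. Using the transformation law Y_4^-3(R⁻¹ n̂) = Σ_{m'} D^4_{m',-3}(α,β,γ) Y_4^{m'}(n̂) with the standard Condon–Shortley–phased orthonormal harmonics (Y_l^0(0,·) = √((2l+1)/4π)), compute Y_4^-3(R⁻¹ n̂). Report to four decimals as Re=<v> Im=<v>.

Need the full column D^4_{m',-3} for m'=−4..4 at α=3.9063, β=0.902, γ=2.0892.
cos(β/2)=0.900012, sin(β/2)=0.435866
d^4_{-4,-3}: single k=1 term ⇒ +0.589705;  D = -0.586855+0.057903i
d^4_{-3,-3}: k∈[0..1] ⇒ +0.430512 -0.706793 = -0.276281;  D = -0.179616+0.209928i
d^4_{-2,-3}: k∈[0..1] ⇒ -0.780106 +0.548889 = -0.231218;  D = -0.013165-0.230843i
d^4_{-1,-3}: k∈[0..1] ⇒ +0.801428 -0.313273 = +0.488156;  D = -0.357470-0.332432i
d^4_{0,-3}: k∈[0..1] ⇒ -0.578579 +0.135698 = -0.442882;  D = -0.442828+0.006902i
d^4_{1,-3}: k∈[0..1] ⇒ +0.313273 -0.044084 = +0.269189;  D = -0.191314+0.189371i
d^4_{2,-3}: k∈[0..1] ⇒ -0.128734 +0.010064 = -0.118670;  D = -0.003061+0.118630i
d^4_{3,-3}: k∈[0..1] ⇒ +0.038879 -0.001303 = +0.037576;  D = +0.025307+0.027776i
d^4_{4,-3}: single k=0 term ⇒ -0.007608;  D = +0.007591+0.000511i
Y_4^{m'}(θ=1.3748,φ=1.0762) and Σ D·Y over m':
  (-0.5869+0.0579i)·(-0.1624+0.3760i)  (-0.1796+0.2099i)·(-0.2292+0.0200i)  (-0.0132-0.2308i)·(+0.1299+0.1975i)  (-0.3575-0.3324i)·(-0.1173+0.2175i)  (-0.4428+0.0069i)·(+0.2023+0.0000i)  (-0.1913+0.1894i)·(+0.1173+0.2175i)  (-0.0031+0.1186i)·(+0.1299-0.1975i)  (+0.0253+0.0278i)·(+0.2292+0.0200i)  (+0.0076+0.0005i)·(-0.1624-0.3760i)
Y_4^-3(R⁻¹ n̂) = +0.142611-0.351174i

Re=0.1426 Im=-0.3512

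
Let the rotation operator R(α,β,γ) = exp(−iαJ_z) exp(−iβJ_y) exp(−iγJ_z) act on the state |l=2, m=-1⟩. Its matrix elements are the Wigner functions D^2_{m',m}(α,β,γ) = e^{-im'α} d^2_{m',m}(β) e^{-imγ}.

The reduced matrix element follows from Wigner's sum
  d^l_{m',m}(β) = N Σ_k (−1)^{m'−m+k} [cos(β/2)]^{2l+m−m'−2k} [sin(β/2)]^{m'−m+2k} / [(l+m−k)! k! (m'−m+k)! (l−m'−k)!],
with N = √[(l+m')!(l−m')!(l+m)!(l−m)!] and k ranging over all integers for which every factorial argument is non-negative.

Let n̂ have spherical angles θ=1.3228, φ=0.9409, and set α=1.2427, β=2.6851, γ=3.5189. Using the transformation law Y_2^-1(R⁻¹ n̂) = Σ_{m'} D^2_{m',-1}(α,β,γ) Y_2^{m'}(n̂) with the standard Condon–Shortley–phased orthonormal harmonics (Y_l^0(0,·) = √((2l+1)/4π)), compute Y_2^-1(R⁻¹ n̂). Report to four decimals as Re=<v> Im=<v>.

Re=0.1420 Im=0.0113

Need the full column D^2_{m',-1} for m'=−2..2 at α=1.2427, β=2.6851, γ=3.5189.
cos(β/2)=0.226270, sin(β/2)=0.974065
d^2_{-2,-1}: single k=1 term ⇒ +0.022568;  D = +0.021696-0.006213i
d^2_{-1,-1}: k∈[0..1] ⇒ +0.002621 -0.145730 = -0.143109;  D = -0.007040+0.142936i
d^2_{0,-1}: k∈[0..1] ⇒ -0.027640 +0.512230 = +0.484590;  D = -0.450504-0.178532i
d^2_{1,-1}: k∈[0..1] ⇒ +0.145730 -0.900225 = -0.754495;  D = +0.489170-0.574435i
d^2_{2,-1}: single k=0 term ⇒ -0.418234;  D = -0.214059-0.359303i
Y_2^{m'}(θ=1.3228,φ=0.9409) and Σ D·Y over m':
  (+0.0217-0.0062i)·(-0.1111-0.3456i)  (-0.0070+0.1429i)·(+0.1083-0.1486i)  (-0.4505-0.1785i)·(-0.2584+0.0000i)  (+0.4892-0.5744i)·(-0.1083-0.1486i)  (-0.2141-0.3593i)·(-0.1111+0.3456i)
Y_2^-1(R⁻¹ n̂) = +0.141962+0.011320i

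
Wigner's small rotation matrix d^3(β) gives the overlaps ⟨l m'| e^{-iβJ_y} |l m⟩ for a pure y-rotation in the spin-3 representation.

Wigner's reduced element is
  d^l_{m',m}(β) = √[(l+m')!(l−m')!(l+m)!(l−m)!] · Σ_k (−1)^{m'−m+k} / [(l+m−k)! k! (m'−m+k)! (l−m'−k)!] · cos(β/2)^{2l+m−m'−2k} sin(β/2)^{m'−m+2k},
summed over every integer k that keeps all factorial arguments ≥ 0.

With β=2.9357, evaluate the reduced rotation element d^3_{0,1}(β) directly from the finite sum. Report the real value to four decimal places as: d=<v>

d=0.3356

d^3_{0,1}(β=2.9357) via Wigner's sum:
Half-angle: c=0.102765, s=0.994706. N=√(6·6·24·2)=41.569219
k: max(0,(1)−(0))=1 … min(3+(1),3−(0))=3
  k=1: (−1)^0·41.5692/(12)·0.1028^5·0.9947^1 = +0.000039
  k=2: (−1)^1·41.5692/(4)·0.1028^3·0.9947^3 = -0.011100
  k=3: (−1)^2·41.5692/(12)·0.1028^1·0.9947^5 = +0.346663
d^3_{0,1}(2.9357) = +0.000039 -0.011100 +0.346663 = +0.335602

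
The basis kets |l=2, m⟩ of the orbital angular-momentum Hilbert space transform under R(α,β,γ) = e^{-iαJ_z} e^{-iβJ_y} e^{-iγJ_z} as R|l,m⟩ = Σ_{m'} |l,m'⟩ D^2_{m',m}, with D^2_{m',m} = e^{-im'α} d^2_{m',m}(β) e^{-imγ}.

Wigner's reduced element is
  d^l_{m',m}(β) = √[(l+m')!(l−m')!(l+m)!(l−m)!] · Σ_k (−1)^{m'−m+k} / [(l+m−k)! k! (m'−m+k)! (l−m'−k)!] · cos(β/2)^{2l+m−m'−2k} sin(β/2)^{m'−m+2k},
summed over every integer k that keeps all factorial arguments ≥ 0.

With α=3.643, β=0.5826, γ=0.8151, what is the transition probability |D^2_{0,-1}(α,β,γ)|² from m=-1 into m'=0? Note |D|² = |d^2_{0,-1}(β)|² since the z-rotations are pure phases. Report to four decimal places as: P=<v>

Split into d^2_{0,-1}(β=0.5826) × two z-phases.
With c≡cos(β/2)=0.957871 and s≡sin(β/2)=0.287198, N=[2·2·1·6]^{1/2}=4.898979
k∈{0,1} keeps every argument non-negative
  k=0: (−1)^1·4.8990/(2)·0.9579^3·0.2872^1 = -0.618270
  k=1: (−1)^2·4.8990/(2)·0.9579^1·0.2872^3 = +0.055581
d^2_{0,-1}(0.5826) = -0.618270 +0.055581 = -0.562689
|D^2_{0,-1}|² = |d^2_{0,-1}(β)|² = (-0.562689)² = 0.316619 (the z-rotation phases have unit modulus)

P=0.3166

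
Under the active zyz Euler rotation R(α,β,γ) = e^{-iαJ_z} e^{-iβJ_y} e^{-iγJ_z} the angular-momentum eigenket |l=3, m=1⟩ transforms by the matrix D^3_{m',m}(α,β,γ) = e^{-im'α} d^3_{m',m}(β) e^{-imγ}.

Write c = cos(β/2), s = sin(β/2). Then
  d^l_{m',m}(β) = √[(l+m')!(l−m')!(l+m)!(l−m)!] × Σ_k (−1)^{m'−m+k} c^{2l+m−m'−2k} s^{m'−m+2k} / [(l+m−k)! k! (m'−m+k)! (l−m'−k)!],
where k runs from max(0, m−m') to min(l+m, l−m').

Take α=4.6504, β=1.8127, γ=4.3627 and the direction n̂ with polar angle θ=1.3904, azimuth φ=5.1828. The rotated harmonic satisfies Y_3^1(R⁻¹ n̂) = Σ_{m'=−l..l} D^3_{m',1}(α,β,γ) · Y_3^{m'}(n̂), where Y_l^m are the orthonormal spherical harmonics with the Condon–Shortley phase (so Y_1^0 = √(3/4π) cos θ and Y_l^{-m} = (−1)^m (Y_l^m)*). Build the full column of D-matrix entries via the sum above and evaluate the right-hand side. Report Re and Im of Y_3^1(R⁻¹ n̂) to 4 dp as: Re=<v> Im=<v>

Need the full column D^3_{m',1} for m'=−3..3 at α=4.6504, β=1.8127, γ=4.3627.
cos(β/2)=0.616623, sin(β/2)=0.787258
d^3_{-3,1}: single k=4 term ⇒ +0.565659;  D = -0.558095-0.092198i
d^3_{-2,1}: k∈[3..4] ⇒ +0.723505 -0.589666 = +0.133839;  D = +0.029953-0.130444i
d^3_{-1,1}: k∈[2..4] ⇒ +0.537608 -1.168420 +0.238069 = -0.392743;  D = -0.376601-0.111440i
d^3_{0,1}: k∈[1..3] ⇒ +0.243113 -1.188840 +0.645947 = -0.299781;  D = +0.102707-0.281638i
d^3_{1,1}: k∈[0..2] ⇒ +0.054969 -0.716810 +0.876315 = +0.214474;  D = -0.196555-0.085821i
d^3_{2,1}: k∈[0..1] ⇒ -0.221931 +0.723505 = +0.501575;  D = +0.228795-0.446352i
d^3_{3,1}: single k=0 term ⇒ +0.347024;  D = +0.298418+0.177123i
Y_3^{m'}(θ=1.3904,φ=5.1828) and Σ D·Y over m':
  (-0.5581-0.0922i)·(-0.3922-0.0631i)  (+0.0300-0.1304i)·(-0.1045+0.1434i)  (-0.3766-0.1114i)·(-0.1209-0.2378i)  (+0.1027-0.2816i)·(-0.1901+0.0000i)  (-0.1966-0.0858i)·(+0.1209-0.2378i)  (+0.2288-0.4464i)·(-0.1045-0.1434i)  (+0.2984+0.1771i)·(+0.3922-0.0631i)
Y_3^1(R⁻¹ n̂) = +0.224268+0.346727i

Re=0.2243 Im=0.3467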